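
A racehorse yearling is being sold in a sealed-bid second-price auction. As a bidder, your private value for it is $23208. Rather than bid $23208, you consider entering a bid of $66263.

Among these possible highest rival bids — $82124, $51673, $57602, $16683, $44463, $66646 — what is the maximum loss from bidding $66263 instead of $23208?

$34394

$82124: same outcome either way → loss $0.
$51673: truthful gives $0, deviation gives −$28465 → loss $28465.
$57602: truthful gives $0, deviation gives −$34394 → loss $34394.
$16683: same outcome either way → loss $0.
$44463: truthful gives $0, deviation gives −$21255 → loss $21255.
$66646: same outcome either way → loss $0.
Maximum loss: $34394.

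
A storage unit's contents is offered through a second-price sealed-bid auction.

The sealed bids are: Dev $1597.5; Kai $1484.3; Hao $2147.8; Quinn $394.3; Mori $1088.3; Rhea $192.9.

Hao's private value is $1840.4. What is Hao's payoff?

Highest bid: Hao at $2147.8, so Hao wins.
Second-highest bid: Dev at $1597.5 — that is the price the winner pays.
Hao's payoff = value − price = $1840.4 − $1597.5 = $242.9.

$242.9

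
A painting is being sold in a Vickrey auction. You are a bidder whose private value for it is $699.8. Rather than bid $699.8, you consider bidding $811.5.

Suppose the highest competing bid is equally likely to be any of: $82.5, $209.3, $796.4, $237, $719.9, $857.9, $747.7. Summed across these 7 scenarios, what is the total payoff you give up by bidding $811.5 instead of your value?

The deviation costs you only when the competing bid falls strictly between $699.8 and $811.5; elsewhere both bids give the same outcome.
$82.5: outcomes coincide → loss $0.
$209.3: outcomes coincide → loss $0.
$796.4: truthful payoff $0, deviation payoff −$96.6 → loss $96.6.
$237: outcomes coincide → loss $0.
$719.9: truthful payoff $0, deviation payoff −$20.1 → loss $20.1.
$857.9: outcomes coincide → loss $0.
$747.7: truthful payoff $0, deviation payoff −$47.9 → loss $47.9.
Total loss = $96.6 + $20.1 + $47.9 = $164.6.

$164.6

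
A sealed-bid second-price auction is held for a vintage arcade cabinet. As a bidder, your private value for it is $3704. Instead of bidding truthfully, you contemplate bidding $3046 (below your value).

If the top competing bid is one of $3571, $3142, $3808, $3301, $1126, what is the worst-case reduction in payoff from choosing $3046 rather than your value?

$3571: truthful gives $133, deviation gives $0 → loss $133.
$3142: truthful gives $562, deviation gives $0 → loss $562.
$3808: same outcome either way → loss $0.
$3301: truthful gives $403, deviation gives $0 → loss $403.
$1126: same outcome either way → loss $0.
Maximum loss: $562.

$562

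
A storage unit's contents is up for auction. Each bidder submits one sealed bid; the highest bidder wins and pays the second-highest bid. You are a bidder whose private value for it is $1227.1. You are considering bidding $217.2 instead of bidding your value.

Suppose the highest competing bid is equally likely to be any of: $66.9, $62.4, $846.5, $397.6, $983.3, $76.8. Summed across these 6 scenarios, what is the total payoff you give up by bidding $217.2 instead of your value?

The deviation costs you only when the competing bid falls strictly between $217.2 and $1227.1; elsewhere both bids give the same outcome.
$66.9: outcomes coincide → loss $0.
$62.4: outcomes coincide → loss $0.
$846.5: truthful payoff $380.6, deviation payoff $0 → loss $380.6.
$397.6: truthful payoff $829.5, deviation payoff $0 → loss $829.5.
$983.3: truthful payoff $243.8, deviation payoff $0 → loss $243.8.
$76.8: outcomes coincide → loss $0.
Total loss = $380.6 + $829.5 + $243.8 = $1453.9.
In a second-price auction your bid sets only whether you win, not what you pay, so bidding your true value is weakly dominant.

$1453.9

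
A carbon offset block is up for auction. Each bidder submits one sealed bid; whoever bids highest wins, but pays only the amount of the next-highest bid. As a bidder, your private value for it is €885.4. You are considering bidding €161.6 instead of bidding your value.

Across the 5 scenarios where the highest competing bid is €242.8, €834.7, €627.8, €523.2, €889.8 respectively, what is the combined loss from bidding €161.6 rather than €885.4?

The deviation costs you only when the competing bid falls strictly between €161.6 and €885.4; elsewhere both bids give the same outcome.
€242.8: truthful payoff €642.6, deviation payoff €0 → loss €642.6.
€834.7: truthful payoff €50.7, deviation payoff €0 → loss €50.7.
€627.8: truthful payoff €257.6, deviation payoff €0 → loss €257.6.
€523.2: truthful payoff €362.2, deviation payoff €0 → loss €362.2.
€889.8: outcomes coincide → loss €0.
Total loss = €642.6 + €50.7 + €257.6 + €362.2 = €1313.1.

€1313.1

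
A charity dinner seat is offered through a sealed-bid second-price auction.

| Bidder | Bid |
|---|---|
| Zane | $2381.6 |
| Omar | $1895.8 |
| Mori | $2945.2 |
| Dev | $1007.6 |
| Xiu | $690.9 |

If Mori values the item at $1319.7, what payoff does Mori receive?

−$1061.9

Highest bid: Mori at $2945.2, so Mori wins.
Second-highest bid: Zane at $2381.6 — that is the price the winner pays.
Mori's payoff = value − price = $1319.7 − $2381.6 = −$1061.9.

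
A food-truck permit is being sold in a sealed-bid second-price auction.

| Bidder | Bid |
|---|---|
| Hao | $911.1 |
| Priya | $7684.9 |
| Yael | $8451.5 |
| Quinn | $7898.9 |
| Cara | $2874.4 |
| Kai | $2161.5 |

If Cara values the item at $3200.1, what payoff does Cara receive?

Highest bid: Yael at $8451.5, so Yael wins.
Second-highest bid: Quinn at $7898.9 — that is the price the winner pays.
Cara did not win, so Cara pays nothing and receives nothing: payoff $0.

$0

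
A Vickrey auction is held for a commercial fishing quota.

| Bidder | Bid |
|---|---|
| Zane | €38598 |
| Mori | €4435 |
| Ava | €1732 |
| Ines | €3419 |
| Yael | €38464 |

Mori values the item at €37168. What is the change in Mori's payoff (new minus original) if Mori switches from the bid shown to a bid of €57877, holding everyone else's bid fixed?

The highest bid among the other bidders is €38598; Mori's bid doesn't change that.
Original bid €4435: Mori is not highest (top rival bid is €38598); payoff €0.
Alternative bid €57877: Mori is highest, pays the top rival bid €38598; payoff €37168 − €38598 = −€1430.
Change in payoff = −€1430 − (€0) = −€1430.

−€1430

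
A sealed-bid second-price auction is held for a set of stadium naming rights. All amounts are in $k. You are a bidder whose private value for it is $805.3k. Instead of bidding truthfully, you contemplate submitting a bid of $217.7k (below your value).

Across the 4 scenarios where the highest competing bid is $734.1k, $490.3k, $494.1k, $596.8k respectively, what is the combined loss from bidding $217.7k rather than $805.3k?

The deviation costs you only when the competing bid falls strictly between $217.7k and $805.3k; elsewhere both bids give the same outcome.
$734.1k: truthful payoff $71.2k, deviation payoff $0k → loss $71.2k.
$490.3k: truthful payoff $315k, deviation payoff $0k → loss $315k.
$494.1k: truthful payoff $311.2k, deviation payoff $0k → loss $311.2k.
$596.8k: truthful payoff $208.5k, deviation payoff $0k → loss $208.5k.
Total loss = $71.2k + $315k + $311.2k + $208.5k = $905.9k.

$905.9k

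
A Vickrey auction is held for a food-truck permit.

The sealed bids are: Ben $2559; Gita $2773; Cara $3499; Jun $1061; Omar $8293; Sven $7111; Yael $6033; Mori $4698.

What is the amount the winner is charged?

$7111

Highest bid: Omar at $8293, so Omar wins.
Second-highest bid: Sven at $7111 — that is the price the winner pays.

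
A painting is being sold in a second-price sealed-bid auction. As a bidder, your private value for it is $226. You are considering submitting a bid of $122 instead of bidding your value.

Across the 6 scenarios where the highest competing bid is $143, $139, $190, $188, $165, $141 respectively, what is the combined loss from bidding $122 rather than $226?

$390

The deviation costs you only when the competing bid falls strictly between $122 and $226; elsewhere both bids give the same outcome.
$143: truthful payoff $83, deviation payoff $0 → loss $83.
$139: truthful payoff $87, deviation payoff $0 → loss $87.
$190: truthful payoff $36, deviation payoff $0 → loss $36.
$188: truthful payoff $38, deviation payoff $0 → loss $38.
$165: truthful payoff $61, deviation payoff $0 → loss $61.
$141: truthful payoff $85, deviation payoff $0 → loss $85.
Total loss = $83 + $87 + $36 + $38 + $61 + $85 = $390.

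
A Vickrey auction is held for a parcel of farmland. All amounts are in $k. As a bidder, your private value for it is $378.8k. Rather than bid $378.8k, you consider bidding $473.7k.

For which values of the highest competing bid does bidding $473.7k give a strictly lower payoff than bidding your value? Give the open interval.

If the competing bid is below $378.8k, both bids win at the same price — no difference.
If it is above $473.7k, both bids lose — no difference.
If it lies strictly between $378.8k and $473.7k, bidding your value loses (payoff 0) while bidding $473.7k wins at a price above your value (payoff negative).
So the deviation strictly hurts on the open interval ($378.8k, $473.7k).

($378.8k, $473.7k)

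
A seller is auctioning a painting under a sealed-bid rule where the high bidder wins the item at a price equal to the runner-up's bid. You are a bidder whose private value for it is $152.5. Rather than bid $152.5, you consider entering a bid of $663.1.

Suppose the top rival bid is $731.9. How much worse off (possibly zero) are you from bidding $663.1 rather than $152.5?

$0

Bidding your value $152.5: you lose (since $152.5 < $731.9). Payoff $0.
Bidding $663.1: you lose. Payoff $0.
Difference = $0 − $0 = $0; both bids lead to the same outcome because the competing bid is above both your value and your alternative bid.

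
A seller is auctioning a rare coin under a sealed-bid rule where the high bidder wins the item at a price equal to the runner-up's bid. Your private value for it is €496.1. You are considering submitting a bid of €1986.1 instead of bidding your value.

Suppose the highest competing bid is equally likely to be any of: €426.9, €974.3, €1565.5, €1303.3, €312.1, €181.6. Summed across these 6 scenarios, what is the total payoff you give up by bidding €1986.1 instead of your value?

€2354.8

The deviation costs you only when the competing bid falls strictly between €496.1 and €1986.1; elsewhere both bids give the same outcome.
€426.9: outcomes coincide → loss €0.
€974.3: truthful payoff €0, deviation payoff −€478.2 → loss €478.2.
€1565.5: truthful payoff €0, deviation payoff −€1069.4 → loss €1069.4.
€1303.3: truthful payoff €0, deviation payoff −€807.2 → loss €807.2.
€312.1: outcomes coincide → loss €0.
€181.6: outcomes coincide → loss €0.
Total loss = €478.2 + €1069.4 + €807.2 = €2354.8.
Because the price is fixed by the runner-up's bid, deviating from your value can only change a good outcome into a bad one — never the reverse.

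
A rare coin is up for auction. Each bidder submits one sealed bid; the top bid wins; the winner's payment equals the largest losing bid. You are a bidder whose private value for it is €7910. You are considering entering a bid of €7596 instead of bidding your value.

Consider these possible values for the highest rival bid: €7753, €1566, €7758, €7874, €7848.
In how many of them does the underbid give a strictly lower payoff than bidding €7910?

The deviation hurts exactly when the highest competing bid lies strictly between €7596 and €7910 — underbidding then forfeits a profitable win.
€7753: inside the interval → strictly worse (loss €157).
€1566: below both → same outcome either way.
€7758: inside the interval → strictly worse (loss €152).
€7874: inside the interval → strictly worse (loss €36).
€7848: inside the interval → strictly worse (loss €62).
Count: 4.

4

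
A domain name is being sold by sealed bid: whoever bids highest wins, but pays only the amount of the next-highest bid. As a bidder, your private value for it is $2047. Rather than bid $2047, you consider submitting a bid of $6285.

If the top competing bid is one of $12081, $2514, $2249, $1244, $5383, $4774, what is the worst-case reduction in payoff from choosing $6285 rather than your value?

$3336

$12081: same outcome either way → loss $0.
$2514: truthful gives $0, deviation gives −$467 → loss $467.
$2249: truthful gives $0, deviation gives −$202 → loss $202.
$1244: same outcome either way → loss $0.
$5383: truthful gives $0, deviation gives −$3336 → loss $3336.
$4774: truthful gives $0, deviation gives −$2727 → loss $2727.
Maximum loss: $3336.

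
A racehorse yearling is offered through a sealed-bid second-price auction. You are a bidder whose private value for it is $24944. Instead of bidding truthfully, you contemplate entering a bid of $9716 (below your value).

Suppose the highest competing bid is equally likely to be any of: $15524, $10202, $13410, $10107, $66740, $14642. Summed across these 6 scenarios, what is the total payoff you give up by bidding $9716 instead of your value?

$60835

The deviation costs you only when the competing bid falls strictly between $9716 and $24944; elsewhere both bids give the same outcome.
$15524: truthful payoff $9420, deviation payoff $0 → loss $9420.
$10202: truthful payoff $14742, deviation payoff $0 → loss $14742.
$13410: truthful payoff $11534, deviation payoff $0 → loss $11534.
$10107: truthful payoff $14837, deviation payoff $0 → loss $14837.
$66740: outcomes coincide → loss $0.
$14642: truthful payoff $10302, deviation payoff $0 → loss $10302.
Total loss = $9420 + $14742 + $11534 + $14837 + $10302 = $60835.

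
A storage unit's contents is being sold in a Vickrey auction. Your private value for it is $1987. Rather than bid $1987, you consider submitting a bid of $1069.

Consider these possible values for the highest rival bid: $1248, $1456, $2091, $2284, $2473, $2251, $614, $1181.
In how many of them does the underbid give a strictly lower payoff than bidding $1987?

The deviation hurts exactly when the highest competing bid lies strictly between $1069 and $1987 — underbidding then forfeits a profitable win.
$1248: inside the interval → strictly worse (loss $739).
$1456: inside the interval → strictly worse (loss $531).
$2091: above both → same outcome either way.
$2284: above both → same outcome either way.
$2473: above both → same outcome either way.
$2251: above both → same outcome either way.
$614: below both → same outcome either way.
$1181: inside the interval → strictly worse (loss $806).
Count: 3.

3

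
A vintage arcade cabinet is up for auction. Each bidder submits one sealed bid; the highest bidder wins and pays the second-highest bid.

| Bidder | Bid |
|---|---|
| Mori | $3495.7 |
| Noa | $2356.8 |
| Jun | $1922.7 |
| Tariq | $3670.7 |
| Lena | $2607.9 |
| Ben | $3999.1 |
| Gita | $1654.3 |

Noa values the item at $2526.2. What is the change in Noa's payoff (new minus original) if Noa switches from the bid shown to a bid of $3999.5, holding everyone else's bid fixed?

−$1472.9

The highest bid among the other bidders is $3999.1; Noa's bid doesn't change that.
Original bid $2356.8: Noa is not highest (top rival bid is $3999.1); payoff $0.
Alternative bid $3999.5: Noa is highest, pays the top rival bid $3999.1; payoff $2526.2 − $3999.1 = −$1472.9.
Change in payoff = −$1472.9 − ($0) = −$1472.9.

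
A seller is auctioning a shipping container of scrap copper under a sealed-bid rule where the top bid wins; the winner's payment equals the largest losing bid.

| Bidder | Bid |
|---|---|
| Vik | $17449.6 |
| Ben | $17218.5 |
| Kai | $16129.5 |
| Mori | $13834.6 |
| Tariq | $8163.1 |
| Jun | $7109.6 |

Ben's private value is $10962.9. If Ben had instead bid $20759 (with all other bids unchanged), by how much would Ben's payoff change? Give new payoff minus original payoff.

The highest bid among the other bidders is $17449.6; Ben's bid doesn't change that.
Original bid $17218.5: Ben is not highest (top rival bid is $17449.6); payoff $0.
Alternative bid $20759: Ben is highest, pays the top rival bid $17449.6; payoff $10962.9 − $17449.6 = −$6486.7.
Change in payoff = −$6486.7 − ($0) = −$6486.7.

−$6486.7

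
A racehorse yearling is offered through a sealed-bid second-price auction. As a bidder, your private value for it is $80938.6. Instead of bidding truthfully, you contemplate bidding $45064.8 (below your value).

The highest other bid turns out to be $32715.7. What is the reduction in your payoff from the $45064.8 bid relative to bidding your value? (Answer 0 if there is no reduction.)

Bidding your value $80938.6: you win (since $80938.6 > $32715.7) and pay $32715.7. Payoff $48222.9.
Bidding $45064.8: you win and pay $32715.7. Payoff $80938.6 − $32715.7 = $48222.9.
Difference = $48222.9 − $48222.9 = $0; both bids lead to the same outcome because the competing bid is below both your value and your alternative bid.
In a second-price auction your bid sets only whether you win, not what you pay, so bidding your true value is weakly dominant.

$0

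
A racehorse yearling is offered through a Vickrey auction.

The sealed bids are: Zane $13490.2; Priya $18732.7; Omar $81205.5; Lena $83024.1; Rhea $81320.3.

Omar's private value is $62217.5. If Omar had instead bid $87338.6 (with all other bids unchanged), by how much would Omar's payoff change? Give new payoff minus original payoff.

−$20806.6

The highest bid among the other bidders is $83024.1; Omar's bid doesn't change that.
Original bid $81205.5: Omar is not highest (top rival bid is $83024.1); payoff $0.
Alternative bid $87338.6: Omar is highest, pays the top rival bid $83024.1; payoff $62217.5 − $83024.1 = −$20806.6.
Change in payoff = −$20806.6 − ($0) = −$20806.6.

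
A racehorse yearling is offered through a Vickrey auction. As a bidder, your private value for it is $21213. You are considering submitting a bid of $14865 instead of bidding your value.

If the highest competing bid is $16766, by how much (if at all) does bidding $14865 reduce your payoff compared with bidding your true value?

$4447

Bidding your value $21213: you win (since $21213 > $16766) and pay $16766. Payoff $4447.
Bidding $14865: you lose. Payoff $0.
The competing bid $16766 lies between your shaded bid and your value, so underbidding forfeits an item you could have won at a profitable price.
Loss from deviating = $4447 − ($0) = $4447.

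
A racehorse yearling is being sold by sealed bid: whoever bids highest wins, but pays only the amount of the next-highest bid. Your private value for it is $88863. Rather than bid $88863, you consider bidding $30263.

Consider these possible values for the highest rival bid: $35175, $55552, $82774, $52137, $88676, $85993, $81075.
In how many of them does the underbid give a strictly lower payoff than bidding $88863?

The deviation hurts exactly when the highest competing bid lies strictly between $30263 and $88863 — underbidding then forfeits a profitable win.
$35175: inside the interval → strictly worse (loss $53688).
$55552: inside the interval → strictly worse (loss $33311).
$82774: inside the interval → strictly worse (loss $6089).
$52137: inside the interval → strictly worse (loss $36726).
$88676: inside the interval → strictly worse (loss $187).
$85993: inside the interval → strictly worse (loss $2870).
$81075: inside the interval → strictly worse (loss $7788).
Count: 7.

7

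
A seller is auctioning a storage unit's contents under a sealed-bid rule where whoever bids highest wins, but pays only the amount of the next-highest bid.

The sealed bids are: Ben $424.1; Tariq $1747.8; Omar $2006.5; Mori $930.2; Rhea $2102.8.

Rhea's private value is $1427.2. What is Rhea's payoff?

−$579.3

Highest bid: Rhea at $2102.8, so Rhea wins.
Second-highest bid: Omar at $2006.5 — that is the price the winner pays.
Rhea's payoff = value − price = $1427.2 − $2006.5 = −$579.3.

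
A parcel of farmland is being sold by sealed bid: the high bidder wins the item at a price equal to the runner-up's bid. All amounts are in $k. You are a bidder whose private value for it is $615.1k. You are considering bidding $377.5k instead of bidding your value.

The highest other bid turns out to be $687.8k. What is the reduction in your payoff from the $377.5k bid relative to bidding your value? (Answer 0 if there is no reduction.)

$0k

Bidding your value $615.1k: you lose (since $615.1k < $687.8k). Payoff $0k.
Bidding $377.5k: you lose. Payoff $0k.
Difference = $0k − $0k = $0k; both bids lead to the same outcome because the competing bid is above both your value and your alternative bid.
In a second-price auction your bid sets only whether you win, not what you pay, so bidding your true value is weakly dominant.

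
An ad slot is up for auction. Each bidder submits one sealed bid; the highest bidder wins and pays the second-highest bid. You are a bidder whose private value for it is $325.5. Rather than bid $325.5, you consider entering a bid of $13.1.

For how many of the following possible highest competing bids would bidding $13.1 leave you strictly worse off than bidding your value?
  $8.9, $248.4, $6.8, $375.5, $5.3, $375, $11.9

The deviation hurts exactly when the highest competing bid lies strictly between $13.1 and $325.5 — underbidding then forfeits a profitable win.
$8.9: below both → same outcome either way.
$248.4: inside the interval → strictly worse (loss $77.1).
$6.8: below both → same outcome either way.
$375.5: above both → same outcome either way.
$5.3: below both → same outcome either way.
$375: above both → same outcome either way.
$11.9: below both → same outcome either way.
Count: 1.

1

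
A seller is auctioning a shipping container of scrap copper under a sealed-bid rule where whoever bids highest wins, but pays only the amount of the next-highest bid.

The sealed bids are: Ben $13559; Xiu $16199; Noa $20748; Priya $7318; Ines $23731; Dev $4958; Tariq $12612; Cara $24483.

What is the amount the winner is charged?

$23731

Highest bid: Cara at $24483, so Cara wins.
Second-highest bid: Ines at $23731 — that is the price the winner pays.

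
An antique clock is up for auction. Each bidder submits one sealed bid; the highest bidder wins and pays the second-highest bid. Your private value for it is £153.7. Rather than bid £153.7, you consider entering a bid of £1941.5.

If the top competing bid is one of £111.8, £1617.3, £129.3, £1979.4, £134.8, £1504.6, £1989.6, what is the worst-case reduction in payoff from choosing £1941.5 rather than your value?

£111.8: same outcome either way → loss £0.
£1617.3: truthful gives £0, deviation gives −£1463.6 → loss £1463.6.
£129.3: same outcome either way → loss £0.
£1979.4: same outcome either way → loss £0.
£134.8: same outcome either way → loss £0.
£1504.6: truthful gives £0, deviation gives −£1350.9 → loss £1350.9.
£1989.6: same outcome either way → loss £0.
Maximum loss: £1463.6.

£1463.6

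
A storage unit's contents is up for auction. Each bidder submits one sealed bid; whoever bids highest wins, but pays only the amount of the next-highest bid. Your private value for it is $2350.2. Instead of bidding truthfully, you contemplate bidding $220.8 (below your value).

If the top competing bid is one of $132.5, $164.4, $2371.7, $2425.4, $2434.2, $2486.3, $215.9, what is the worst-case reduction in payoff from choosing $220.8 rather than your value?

$0

$132.5: same outcome either way → loss $0.
$164.4: same outcome either way → loss $0.
$2371.7: same outcome either way → loss $0.
$2425.4: same outcome either way → loss $0.
$2434.2: same outcome either way → loss $0.
$2486.3: same outcome either way → loss $0.
$215.9: same outcome either way → loss $0.
Maximum loss: $0.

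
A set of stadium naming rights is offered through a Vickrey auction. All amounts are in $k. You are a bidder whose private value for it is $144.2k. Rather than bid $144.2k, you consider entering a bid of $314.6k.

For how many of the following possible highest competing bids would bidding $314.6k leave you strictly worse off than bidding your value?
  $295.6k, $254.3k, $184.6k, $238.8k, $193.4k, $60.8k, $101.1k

5

The deviation hurts exactly when the highest competing bid lies strictly between $144.2k and $314.6k — overbidding then wins at a price above your value.
$295.6k: inside the interval → strictly worse (loss $151.4k).
$254.3k: inside the interval → strictly worse (loss $110.1k).
$184.6k: inside the interval → strictly worse (loss $40.4k).
$238.8k: inside the interval → strictly worse (loss $94.6k).
$193.4k: inside the interval → strictly worse (loss $49.2k).
$60.8k: below both → same outcome either way.
$101.1k: below both → same outcome either way.
Count: 5.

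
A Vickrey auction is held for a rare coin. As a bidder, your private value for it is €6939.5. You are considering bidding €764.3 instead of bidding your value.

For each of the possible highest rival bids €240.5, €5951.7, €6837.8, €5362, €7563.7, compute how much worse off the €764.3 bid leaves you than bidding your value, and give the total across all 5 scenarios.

€2667

The deviation costs you only when the competing bid falls strictly between €764.3 and €6939.5; elsewhere both bids give the same outcome.
€240.5: outcomes coincide → loss €0.
€5951.7: truthful payoff €987.8, deviation payoff €0 → loss €987.8.
€6837.8: truthful payoff €101.7, deviation payoff €0 → loss €101.7.
€5362: truthful payoff €1577.5, deviation payoff €0 → loss €1577.5.
€7563.7: outcomes coincide → loss €0.
Total loss = €987.8 + €101.7 + €1577.5 = €2667.
Truthful bidding weakly dominates here: raising your bid can only win items priced above your value, and lowering it can only forfeit items priced below.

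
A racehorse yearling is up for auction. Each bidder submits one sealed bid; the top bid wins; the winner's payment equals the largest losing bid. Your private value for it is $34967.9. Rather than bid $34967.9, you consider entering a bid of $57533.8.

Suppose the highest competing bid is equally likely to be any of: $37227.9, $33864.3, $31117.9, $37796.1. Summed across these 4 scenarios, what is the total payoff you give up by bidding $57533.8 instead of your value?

The deviation costs you only when the competing bid falls strictly between $34967.9 and $57533.8; elsewhere both bids give the same outcome.
$37227.9: truthful payoff $0, deviation payoff −$2260 → loss $2260.
$33864.3: outcomes coincide → loss $0.
$31117.9: outcomes coincide → loss $0.
$37796.1: truthful payoff $0, deviation payoff −$2828.2 → loss $2828.2.
Total loss = $2260 + $2828.2 = $5088.2.

$5088.2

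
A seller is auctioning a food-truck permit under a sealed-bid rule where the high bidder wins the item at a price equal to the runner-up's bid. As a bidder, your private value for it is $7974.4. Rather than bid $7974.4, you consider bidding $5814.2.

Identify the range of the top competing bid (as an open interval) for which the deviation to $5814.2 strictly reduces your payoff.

($5814.2, $7974.4)

If the competing bid is below $5814.2, both bids win at the same price — no difference.
If it is above $7974.4, both bids lose — no difference.
If it lies strictly between $5814.2 and $7974.4, bidding your value wins at a price below your value (positive payoff) while bidding $5814.2 loses (payoff 0).
So the deviation strictly hurts on the open interval ($5814.2, $7974.4).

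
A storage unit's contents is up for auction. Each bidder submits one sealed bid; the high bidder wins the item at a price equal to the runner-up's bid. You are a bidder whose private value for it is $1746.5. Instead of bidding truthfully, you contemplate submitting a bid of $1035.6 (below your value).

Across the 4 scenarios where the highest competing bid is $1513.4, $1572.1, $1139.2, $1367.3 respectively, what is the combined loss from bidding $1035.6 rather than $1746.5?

$1394

The deviation costs you only when the competing bid falls strictly between $1035.6 and $1746.5; elsewhere both bids give the same outcome.
$1513.4: truthful payoff $233.1, deviation payoff $0 → loss $233.1.
$1572.1: truthful payoff $174.4, deviation payoff $0 → loss $174.4.
$1139.2: truthful payoff $607.3, deviation payoff $0 → loss $607.3.
$1367.3: truthful payoff $379.2, deviation payoff $0 → loss $379.2.
Total loss = $233.1 + $174.4 + $607.3 + $379.2 = $1394.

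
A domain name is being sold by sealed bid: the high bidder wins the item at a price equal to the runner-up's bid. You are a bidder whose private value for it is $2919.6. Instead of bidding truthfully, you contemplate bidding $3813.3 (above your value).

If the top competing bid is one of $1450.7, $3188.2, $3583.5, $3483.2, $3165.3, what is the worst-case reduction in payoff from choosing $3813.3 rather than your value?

$1450.7: same outcome either way → loss $0.
$3188.2: truthful gives $0, deviation gives −$268.6 → loss $268.6.
$3583.5: truthful gives $0, deviation gives −$663.9 → loss $663.9.
$3483.2: truthful gives $0, deviation gives −$563.6 → loss $563.6.
$3165.3: truthful gives $0, deviation gives −$245.7 → loss $245.7.
Maximum loss: $663.9.

$663.9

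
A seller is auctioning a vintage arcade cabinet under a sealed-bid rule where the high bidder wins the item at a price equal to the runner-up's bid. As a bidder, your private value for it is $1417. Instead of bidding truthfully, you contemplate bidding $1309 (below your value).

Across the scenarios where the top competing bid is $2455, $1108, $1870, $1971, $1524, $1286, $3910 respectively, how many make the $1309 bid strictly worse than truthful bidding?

0

The deviation hurts exactly when the highest competing bid lies strictly between $1309 and $1417 — underbidding then forfeits a profitable win.
$2455: above both → same outcome either way.
$1108: below both → same outcome either way.
$1870: above both → same outcome either way.
$1971: above both → same outcome either way.
$1524: above both → same outcome either way.
$1286: below both → same outcome either way.
$3910: above both → same outcome either way.
Count: 0.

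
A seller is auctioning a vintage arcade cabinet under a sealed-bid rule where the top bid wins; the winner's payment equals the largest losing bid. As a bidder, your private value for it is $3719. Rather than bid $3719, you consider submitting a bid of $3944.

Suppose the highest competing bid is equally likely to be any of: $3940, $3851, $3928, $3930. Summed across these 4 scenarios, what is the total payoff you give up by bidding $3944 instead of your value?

$773

The deviation costs you only when the competing bid falls strictly between $3719 and $3944; elsewhere both bids give the same outcome.
$3940: truthful payoff $0, deviation payoff −$221 → loss $221.
$3851: truthful payoff $0, deviation payoff −$132 → loss $132.
$3928: truthful payoff $0, deviation payoff −$209 → loss $209.
$3930: truthful payoff $0, deviation payoff −$211 → loss $211.
Total loss = $221 + $132 + $209 + $211 = $773.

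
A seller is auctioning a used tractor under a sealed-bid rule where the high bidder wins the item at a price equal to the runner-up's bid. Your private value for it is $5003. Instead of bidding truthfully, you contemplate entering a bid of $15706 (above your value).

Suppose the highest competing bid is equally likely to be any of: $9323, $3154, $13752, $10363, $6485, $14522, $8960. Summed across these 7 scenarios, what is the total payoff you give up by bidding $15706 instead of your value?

The deviation costs you only when the competing bid falls strictly between $5003 and $15706; elsewhere both bids give the same outcome.
$9323: truthful payoff $0, deviation payoff −$4320 → loss $4320.
$3154: outcomes coincide → loss $0.
$13752: truthful payoff $0, deviation payoff −$8749 → loss $8749.
$10363: truthful payoff $0, deviation payoff −$5360 → loss $5360.
$6485: truthful payoff $0, deviation payoff −$1482 → loss $1482.
$14522: truthful payoff $0, deviation payoff −$9519 → loss $9519.
$8960: truthful payoff $0, deviation payoff −$3957 → loss $3957.
Total loss = $4320 + $8749 + $5360 + $1482 + $9519 + $3957 = $33387.
Because the price is fixed by the runner-up's bid, deviating from your value can only change a good outcome into a bad one — never the reverse.

$33387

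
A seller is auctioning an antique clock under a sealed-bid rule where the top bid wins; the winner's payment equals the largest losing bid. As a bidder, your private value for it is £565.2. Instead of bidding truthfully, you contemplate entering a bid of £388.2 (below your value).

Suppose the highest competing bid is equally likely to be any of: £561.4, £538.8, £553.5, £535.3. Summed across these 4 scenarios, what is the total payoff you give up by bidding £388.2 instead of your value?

£71.8

The deviation costs you only when the competing bid falls strictly between £388.2 and £565.2; elsewhere both bids give the same outcome.
£561.4: truthful payoff £3.8, deviation payoff £0 → loss £3.8.
£538.8: truthful payoff £26.4, deviation payoff £0 → loss £26.4.
£553.5: truthful payoff £11.7, deviation payoff £0 → loss £11.7.
£535.3: truthful payoff £29.9, deviation payoff £0 → loss £29.9.
Total loss = £3.8 + £26.4 + £11.7 + £29.9 = £71.8.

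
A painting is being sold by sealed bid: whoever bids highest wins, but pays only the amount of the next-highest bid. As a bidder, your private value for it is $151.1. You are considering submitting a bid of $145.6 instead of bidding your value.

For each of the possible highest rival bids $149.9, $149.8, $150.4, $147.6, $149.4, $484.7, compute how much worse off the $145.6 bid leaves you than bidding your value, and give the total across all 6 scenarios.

$8.4

The deviation costs you only when the competing bid falls strictly between $145.6 and $151.1; elsewhere both bids give the same outcome.
$149.9: truthful payoff $1.2, deviation payoff $0 → loss $1.2.
$149.8: truthful payoff $1.3, deviation payoff $0 → loss $1.3.
$150.4: truthful payoff $0.7, deviation payoff $0 → loss $0.7.
$147.6: truthful payoff $3.5, deviation payoff $0 → loss $3.5.
$149.4: truthful payoff $1.7, deviation payoff $0 → loss $1.7.
$484.7: outcomes coincide → loss $0.
Total loss = $1.2 + $1.3 + $0.7 + $3.5 + $1.7 = $8.4.
Truthful bidding weakly dominates here: raising your bid can only win items priced above your value, and lowering it can only forfeit items priced below.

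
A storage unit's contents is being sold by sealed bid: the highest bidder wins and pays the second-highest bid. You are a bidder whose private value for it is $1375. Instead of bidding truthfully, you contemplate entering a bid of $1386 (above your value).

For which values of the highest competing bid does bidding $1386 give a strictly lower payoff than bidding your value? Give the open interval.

If the competing bid is below $1375, both bids win at the same price — no difference.
If it is above $1386, both bids lose — no difference.
If it lies strictly between $1375 and $1386, bidding your value loses (payoff 0) while bidding $1386 wins at a price above your value (payoff negative).
So the deviation strictly hurts on the open interval ($1375, $1386).

($1375, $1386)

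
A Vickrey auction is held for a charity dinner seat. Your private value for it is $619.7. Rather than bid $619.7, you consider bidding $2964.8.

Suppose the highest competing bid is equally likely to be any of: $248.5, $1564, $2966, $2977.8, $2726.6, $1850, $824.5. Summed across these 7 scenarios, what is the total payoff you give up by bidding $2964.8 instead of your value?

The deviation costs you only when the competing bid falls strictly between $619.7 and $2964.8; elsewhere both bids give the same outcome.
$248.5: outcomes coincide → loss $0.
$1564: truthful payoff $0, deviation payoff −$944.3 → loss $944.3.
$2966: outcomes coincide → loss $0.
$2977.8: outcomes coincide → loss $0.
$2726.6: truthful payoff $0, deviation payoff −$2106.9 → loss $2106.9.
$1850: truthful payoff $0, deviation payoff −$1230.3 → loss $1230.3.
$824.5: truthful payoff $0, deviation payoff −$204.8 → loss $204.8.
Total loss = $944.3 + $2106.9 + $1230.3 + $204.8 = $4486.3.

$4486.3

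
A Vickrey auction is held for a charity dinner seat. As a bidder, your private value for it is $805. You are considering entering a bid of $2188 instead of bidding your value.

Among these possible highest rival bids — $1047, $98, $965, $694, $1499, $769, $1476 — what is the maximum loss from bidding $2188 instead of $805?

$694

$1047: truthful gives $0, deviation gives −$242 → loss $242.
$98: same outcome either way → loss $0.
$965: truthful gives $0, deviation gives −$160 → loss $160.
$694: same outcome either way → loss $0.
$1499: truthful gives $0, deviation gives −$694 → loss $694.
$769: same outcome either way → loss $0.
$1476: truthful gives $0, deviation gives −$671 → loss $671.
Maximum loss: $694.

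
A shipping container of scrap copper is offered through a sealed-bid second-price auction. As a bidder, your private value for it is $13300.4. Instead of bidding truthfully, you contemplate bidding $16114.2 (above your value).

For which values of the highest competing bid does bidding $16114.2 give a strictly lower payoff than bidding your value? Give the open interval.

If the competing bid is below $13300.4, both bids win at the same price — no difference.
If it is above $16114.2, both bids lose — no difference.
If it lies strictly between $13300.4 and $16114.2, bidding your value loses (payoff 0) while bidding $16114.2 wins at a price above your value (payoff negative).
So the deviation strictly hurts on the open interval ($13300.4, $16114.2).

($13300.4, $16114.2)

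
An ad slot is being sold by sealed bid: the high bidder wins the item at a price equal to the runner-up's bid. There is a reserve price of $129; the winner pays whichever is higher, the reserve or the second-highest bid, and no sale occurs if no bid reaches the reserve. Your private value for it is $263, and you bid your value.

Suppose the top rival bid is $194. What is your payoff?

$69

Your bid $263 is the highest and exceeds the reserve.
Price = max(second-highest bid, reserve) = max($194, $129) = $194.
Payoff = $263 − $194 = $69.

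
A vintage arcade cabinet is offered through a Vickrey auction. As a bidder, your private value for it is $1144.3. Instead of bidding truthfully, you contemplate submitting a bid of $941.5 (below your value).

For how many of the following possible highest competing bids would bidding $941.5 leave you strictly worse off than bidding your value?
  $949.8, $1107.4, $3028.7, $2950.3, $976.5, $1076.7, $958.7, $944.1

6

The deviation hurts exactly when the highest competing bid lies strictly between $941.5 and $1144.3 — underbidding then forfeits a profitable win.
$949.8: inside the interval → strictly worse (loss $194.5).
$1107.4: inside the interval → strictly worse (loss $36.9).
$3028.7: above both → same outcome either way.
$2950.3: above both → same outcome either way.
$976.5: inside the interval → strictly worse (loss $167.8).
$1076.7: inside the interval → strictly worse (loss $67.6).
$958.7: inside the interval → strictly worse (loss $185.6).
$944.1: inside the interval → strictly worse (loss $200.2).
Count: 6.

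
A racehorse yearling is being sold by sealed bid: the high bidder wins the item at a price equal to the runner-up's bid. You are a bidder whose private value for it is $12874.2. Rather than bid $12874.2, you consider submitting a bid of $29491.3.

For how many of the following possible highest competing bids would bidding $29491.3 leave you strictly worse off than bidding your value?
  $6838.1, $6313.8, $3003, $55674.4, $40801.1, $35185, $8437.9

0

The deviation hurts exactly when the highest competing bid lies strictly between $12874.2 and $29491.3 — overbidding then wins at a price above your value.
$6838.1: below both → same outcome either way.
$6313.8: below both → same outcome either way.
$3003: below both → same outcome either way.
$55674.4: above both → same outcome either way.
$40801.1: above both → same outcome either way.
$35185: above both → same outcome either way.
$8437.9: below both → same outcome either way.
Count: 0.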